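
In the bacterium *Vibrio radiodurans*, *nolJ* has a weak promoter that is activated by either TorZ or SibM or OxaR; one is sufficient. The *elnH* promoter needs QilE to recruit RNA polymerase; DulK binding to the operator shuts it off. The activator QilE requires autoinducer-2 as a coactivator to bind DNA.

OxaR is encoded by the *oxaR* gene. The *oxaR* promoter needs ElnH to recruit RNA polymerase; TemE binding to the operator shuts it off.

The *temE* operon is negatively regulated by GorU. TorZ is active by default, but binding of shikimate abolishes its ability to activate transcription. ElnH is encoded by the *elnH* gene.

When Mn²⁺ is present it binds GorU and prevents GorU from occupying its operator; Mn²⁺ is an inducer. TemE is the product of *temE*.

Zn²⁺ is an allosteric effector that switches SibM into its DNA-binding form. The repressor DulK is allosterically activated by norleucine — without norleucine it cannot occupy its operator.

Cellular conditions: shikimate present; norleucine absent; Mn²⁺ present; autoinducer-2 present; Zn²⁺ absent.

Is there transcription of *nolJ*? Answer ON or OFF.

Shikimate is present, so TorZ is inactive.
Zn²⁺ is absent, so SibM is inactive.
Mn²⁺ is present, so GorU is inactive.
With no repressor bound, *temE* is transcribed.
So TemE is produced and active.
Autoinducer-2 is present, so QilE is active.
Norleucine is absent, so DulK is inactive.
No repressor is bound and QilE is active, so *elnH* is transcribed.
So ElnH is produced and active.
With repressor TemE bound, *oxaR* is not transcribed.
So OxaR is not produced.
No activator is available at the *nolJ* promoter, so *nolJ* is not transcribed.

OFF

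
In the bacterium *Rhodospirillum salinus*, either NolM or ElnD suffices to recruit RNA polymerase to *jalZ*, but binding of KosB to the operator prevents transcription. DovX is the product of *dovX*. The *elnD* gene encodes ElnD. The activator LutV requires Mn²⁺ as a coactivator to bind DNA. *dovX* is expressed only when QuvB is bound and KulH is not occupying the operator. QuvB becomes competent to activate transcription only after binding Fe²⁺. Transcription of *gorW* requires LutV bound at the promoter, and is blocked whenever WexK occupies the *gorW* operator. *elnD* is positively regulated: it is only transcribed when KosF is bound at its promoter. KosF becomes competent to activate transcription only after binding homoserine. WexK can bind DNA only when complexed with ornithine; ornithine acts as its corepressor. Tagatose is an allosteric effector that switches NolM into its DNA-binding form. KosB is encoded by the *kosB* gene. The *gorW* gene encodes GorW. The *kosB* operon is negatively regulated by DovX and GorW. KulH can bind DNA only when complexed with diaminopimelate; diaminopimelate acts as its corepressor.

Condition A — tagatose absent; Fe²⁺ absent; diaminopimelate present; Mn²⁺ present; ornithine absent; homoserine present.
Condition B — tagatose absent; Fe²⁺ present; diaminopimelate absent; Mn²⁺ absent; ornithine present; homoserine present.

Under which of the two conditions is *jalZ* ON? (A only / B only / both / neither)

both

Condition A:
Tagatose is absent, so NolM is inactive.
Fe²⁺ is absent, so QuvB is inactive.
Diaminopimelate is present, so KulH is active.
With repressor KulH bound, *dovX* is not transcribed.
So DovX is not produced.
Mn²⁺ is present, so LutV is active.
Ornithine is absent, so WexK is inactive.
No repressor is bound and LutV is active, so *gorW* is transcribed.
So GorW is produced and active.
With repressor GorW bound, *kosB* is not transcribed.
So KosB is not produced.
Homoserine is present, so KosF is active.
No repressor is bound and KosF is active, so *elnD* is transcribed.
So ElnD is produced and active.
Activator ElnD is present, so *jalZ* is transcribed.
→ *jalZ* is ON in A.
Condition B:
Tagatose is absent, so NolM is inactive.
Fe²⁺ is present, so QuvB is active.
Diaminopimelate is absent, so KulH is inactive.
No repressor is bound and QuvB is active, so *dovX* is transcribed.
So DovX is produced and active.
Mn²⁺ is absent, so LutV is inactive.
Ornithine is present, so WexK is active.
With repressor WexK bound, *gorW* is not transcribed.
So GorW is not produced.
With repressor DovX bound, *kosB* is not transcribed.
So KosB is not produced.
Homoserine is present, so KosF is active.
No repressor is bound and KosF is active, so *elnD* is transcribed.
So ElnD is produced and active.
Activator ElnD is present, so *jalZ* is transcribed.
→ *jalZ* is ON in B.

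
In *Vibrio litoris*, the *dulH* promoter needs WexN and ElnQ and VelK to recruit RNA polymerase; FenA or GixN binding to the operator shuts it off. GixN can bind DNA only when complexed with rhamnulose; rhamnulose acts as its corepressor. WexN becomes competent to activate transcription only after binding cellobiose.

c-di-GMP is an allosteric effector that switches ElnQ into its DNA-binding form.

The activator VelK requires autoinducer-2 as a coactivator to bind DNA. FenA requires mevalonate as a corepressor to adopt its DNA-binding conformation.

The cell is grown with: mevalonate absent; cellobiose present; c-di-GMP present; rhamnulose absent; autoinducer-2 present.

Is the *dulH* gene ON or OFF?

ON

Mevalonate is absent, so FenA is inactive.
Rhamnulose is absent, so GixN is inactive.
Cellobiose is present, so WexN is active.
c-di-GMP is present, so ElnQ is active.
Autoinducer-2 is present, so VelK is active.
No repressor is bound and WexN and ElnQ and VelK are active, so *dulH* is transcribed.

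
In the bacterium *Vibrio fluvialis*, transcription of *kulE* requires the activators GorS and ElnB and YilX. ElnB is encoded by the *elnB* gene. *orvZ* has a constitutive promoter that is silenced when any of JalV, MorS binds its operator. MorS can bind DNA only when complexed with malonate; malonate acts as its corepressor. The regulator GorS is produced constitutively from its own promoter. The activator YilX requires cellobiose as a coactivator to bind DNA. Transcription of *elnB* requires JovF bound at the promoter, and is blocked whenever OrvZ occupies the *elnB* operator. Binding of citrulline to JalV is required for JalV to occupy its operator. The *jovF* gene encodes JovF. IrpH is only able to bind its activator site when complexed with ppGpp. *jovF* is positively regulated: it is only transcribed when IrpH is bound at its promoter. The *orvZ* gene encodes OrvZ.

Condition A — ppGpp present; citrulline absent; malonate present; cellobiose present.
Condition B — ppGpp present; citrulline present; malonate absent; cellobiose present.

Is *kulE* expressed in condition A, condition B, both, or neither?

Condition A:
GorS is produced constitutively and is active.
ppGpp is present, so IrpH is active.
No repressor is bound and IrpH is active, so *jovF* is transcribed.
So JovF is produced and active.
Citrulline is absent, so JalV is inactive.
Malonate is present, so MorS is active.
With repressor MorS bound, *orvZ* is not transcribed.
So OrvZ is not produced.
No repressor is bound and JovF is active, so *elnB* is transcribed.
So ElnB is produced and active.
Cellobiose is present, so YilX is active.
No repressor is bound and GorS and ElnB and YilX are active, so *kulE* is transcribed.
→ *kulE* is ON in A.
Condition B:
GorS is produced constitutively and is active.
ppGpp is present, so IrpH is active.
No repressor is bound and IrpH is active, so *jovF* is transcribed.
So JovF is produced and active.
Citrulline is present, so JalV is active.
Malonate is absent, so MorS is inactive.
With repressor JalV bound, *orvZ* is not transcribed.
So OrvZ is not produced.
No repressor is bound and JovF is active, so *elnB* is transcribed.
So ElnB is produced and active.
Cellobiose is present, so YilX is active.
No repressor is bound and GorS and ElnB and YilX are active, so *kulE* is transcribed.
→ *kulE* is ON in B.

both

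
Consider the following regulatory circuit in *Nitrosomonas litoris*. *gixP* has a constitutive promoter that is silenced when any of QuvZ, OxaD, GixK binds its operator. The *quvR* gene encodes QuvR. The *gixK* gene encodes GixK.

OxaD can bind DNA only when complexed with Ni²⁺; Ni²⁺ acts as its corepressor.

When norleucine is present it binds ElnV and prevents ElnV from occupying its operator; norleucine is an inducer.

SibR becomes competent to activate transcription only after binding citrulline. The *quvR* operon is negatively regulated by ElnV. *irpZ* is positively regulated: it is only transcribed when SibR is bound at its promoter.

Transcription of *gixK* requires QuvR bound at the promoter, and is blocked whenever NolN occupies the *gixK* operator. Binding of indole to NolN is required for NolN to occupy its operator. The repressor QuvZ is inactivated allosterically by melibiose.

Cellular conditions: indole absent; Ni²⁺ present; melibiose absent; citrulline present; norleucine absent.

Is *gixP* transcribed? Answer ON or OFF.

OFF

Melibiose is absent, so QuvZ is active.
Ni²⁺ is present, so OxaD is active.
Norleucine is absent, so ElnV is active.
With repressor ElnV bound, *quvR* is not transcribed.
So QuvR is not produced.
Indole is absent, so NolN is inactive.
Required activator QuvR is absent, so *gixK* is not transcribed.
So GixK is not produced.
With repressor QuvZ bound, *gixP* is not transcribed.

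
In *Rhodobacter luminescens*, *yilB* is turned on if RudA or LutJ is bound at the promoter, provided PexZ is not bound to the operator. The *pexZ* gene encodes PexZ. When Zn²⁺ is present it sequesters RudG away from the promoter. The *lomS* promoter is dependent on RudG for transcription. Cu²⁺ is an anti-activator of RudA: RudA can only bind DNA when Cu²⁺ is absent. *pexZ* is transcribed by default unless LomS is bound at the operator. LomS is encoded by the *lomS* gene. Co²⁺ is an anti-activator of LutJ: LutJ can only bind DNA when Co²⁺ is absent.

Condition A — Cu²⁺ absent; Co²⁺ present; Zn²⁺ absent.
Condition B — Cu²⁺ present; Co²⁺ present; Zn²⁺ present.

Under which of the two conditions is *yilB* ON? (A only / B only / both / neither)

A only

Condition A:
Cu²⁺ is absent, so RudA is active.
Co²⁺ is present, so LutJ is inactive.
Zn²⁺ is absent, so RudG is active.
No repressor is bound and RudG is active, so *lomS* is transcribed.
So LomS is produced and active.
With repressor LomS bound, *pexZ* is not transcribed.
So PexZ is not produced.
Activator RudA is present, so *yilB* is transcribed.
→ *yilB* is ON in A.
Condition B:
Cu²⁺ is present, so RudA is inactive.
Co²⁺ is present, so LutJ is inactive.
Zn²⁺ is present, so RudG is inactive.
Required activator RudG is absent, so *lomS* is not transcribed.
So LomS is not produced.
With no repressor bound, *pexZ* is transcribed.
So PexZ is produced and active.
With repressor PexZ bound, *yilB* is not transcribed.
→ *yilB* is OFF in B.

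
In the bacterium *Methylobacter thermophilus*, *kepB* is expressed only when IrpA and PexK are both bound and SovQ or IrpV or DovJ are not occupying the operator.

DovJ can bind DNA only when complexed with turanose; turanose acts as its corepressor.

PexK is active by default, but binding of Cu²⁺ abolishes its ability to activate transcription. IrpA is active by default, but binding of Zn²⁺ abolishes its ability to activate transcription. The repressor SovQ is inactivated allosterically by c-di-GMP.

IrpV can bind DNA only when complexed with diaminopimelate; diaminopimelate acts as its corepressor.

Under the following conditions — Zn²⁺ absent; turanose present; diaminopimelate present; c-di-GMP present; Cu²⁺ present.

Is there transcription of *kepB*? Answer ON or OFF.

OFF

c-di-GMP is present, so SovQ is inactive.
Diaminopimelate is present, so IrpV is active.
Zn²⁺ is absent, so IrpA is active.
Cu²⁺ is present, so PexK is inactive.
Turanose is present, so DovJ is active.
With repressor IrpV bound, *kepB* is not transcribed.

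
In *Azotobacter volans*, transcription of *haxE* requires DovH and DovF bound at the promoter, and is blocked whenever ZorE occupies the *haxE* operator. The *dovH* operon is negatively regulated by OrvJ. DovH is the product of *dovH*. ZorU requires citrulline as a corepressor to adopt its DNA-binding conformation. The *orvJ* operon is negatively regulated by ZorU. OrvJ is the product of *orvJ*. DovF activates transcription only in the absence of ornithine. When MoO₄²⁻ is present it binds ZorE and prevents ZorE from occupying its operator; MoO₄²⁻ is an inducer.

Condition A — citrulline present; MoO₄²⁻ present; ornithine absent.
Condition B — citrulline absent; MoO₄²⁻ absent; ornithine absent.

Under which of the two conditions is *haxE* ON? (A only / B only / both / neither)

A only

Condition A:
Citrulline is present, so ZorU is active.
With repressor ZorU bound, *orvJ* is not transcribed.
So OrvJ is not produced.
With no repressor bound, *dovH* is transcribed.
So DovH is produced and active.
MoO₄²⁻ is present, so ZorE is inactive.
Ornithine is absent, so DovF is active.
No repressor is bound and DovH and DovF are active, so *haxE* is transcribed.
→ *haxE* is ON in A.
Condition B:
Citrulline is absent, so ZorU is inactive.
With no repressor bound, *orvJ* is transcribed.
So OrvJ is produced and active.
With repressor OrvJ bound, *dovH* is not transcribed.
So DovH is not produced.
MoO₄²⁻ is absent, so ZorE is active.
Ornithine is absent, so DovF is active.
With repressor ZorE bound, *haxE* is not transcribed.
→ *haxE* is OFF in B.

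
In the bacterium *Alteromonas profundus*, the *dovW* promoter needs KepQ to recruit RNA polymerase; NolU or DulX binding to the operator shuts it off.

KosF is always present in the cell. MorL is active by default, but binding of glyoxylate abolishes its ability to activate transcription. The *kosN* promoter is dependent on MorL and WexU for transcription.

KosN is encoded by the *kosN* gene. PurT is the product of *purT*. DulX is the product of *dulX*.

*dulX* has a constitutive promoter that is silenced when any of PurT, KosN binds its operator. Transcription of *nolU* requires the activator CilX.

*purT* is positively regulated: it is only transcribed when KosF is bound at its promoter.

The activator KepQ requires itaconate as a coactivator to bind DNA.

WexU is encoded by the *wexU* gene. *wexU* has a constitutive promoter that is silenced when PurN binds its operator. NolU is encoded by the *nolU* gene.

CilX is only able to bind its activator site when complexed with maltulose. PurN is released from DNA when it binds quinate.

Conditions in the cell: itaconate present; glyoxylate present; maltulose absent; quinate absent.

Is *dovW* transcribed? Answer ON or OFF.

ON

Maltulose is absent, so CilX is inactive.
Required activator CilX is absent, so *nolU* is not transcribed.
So NolU is not produced.
Itaconate is present, so KepQ is active.
KosF is produced constitutively and is active.
No repressor is bound and KosF is active, so *purT* is transcribed.
So PurT is produced and active.
Glyoxylate is present, so MorL is inactive.
Quinate is absent, so PurN is active.
With repressor PurN bound, *wexU* is not transcribed.
So WexU is not produced.
Required activator MorL is absent, so *kosN* is not transcribed.
So KosN is not produced.
With repressor PurT bound, *dulX* is not transcribed.
So DulX is not produced.
No repressor is bound and KepQ is active, so *dovW* is transcribed.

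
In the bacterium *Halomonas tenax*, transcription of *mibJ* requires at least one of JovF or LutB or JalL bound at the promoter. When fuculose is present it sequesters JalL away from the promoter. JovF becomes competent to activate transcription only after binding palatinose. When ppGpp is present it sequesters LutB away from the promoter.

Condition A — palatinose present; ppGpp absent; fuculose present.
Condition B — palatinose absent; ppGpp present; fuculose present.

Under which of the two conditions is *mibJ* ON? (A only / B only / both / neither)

Condition A:
Palatinose is present, so JovF is active.
ppGpp is absent, so LutB is active.
Fuculose is present, so JalL is inactive.
Activator JovF is present, so *mibJ* is transcribed.
→ *mibJ* is ON in A.
Condition B:
Palatinose is absent, so JovF is inactive.
ppGpp is present, so LutB is inactive.
Fuculose is present, so JalL is inactive.
No activator is available at the *mibJ* promoter, so *mibJ* is not transcribed.
→ *mibJ* is OFF in B.

A only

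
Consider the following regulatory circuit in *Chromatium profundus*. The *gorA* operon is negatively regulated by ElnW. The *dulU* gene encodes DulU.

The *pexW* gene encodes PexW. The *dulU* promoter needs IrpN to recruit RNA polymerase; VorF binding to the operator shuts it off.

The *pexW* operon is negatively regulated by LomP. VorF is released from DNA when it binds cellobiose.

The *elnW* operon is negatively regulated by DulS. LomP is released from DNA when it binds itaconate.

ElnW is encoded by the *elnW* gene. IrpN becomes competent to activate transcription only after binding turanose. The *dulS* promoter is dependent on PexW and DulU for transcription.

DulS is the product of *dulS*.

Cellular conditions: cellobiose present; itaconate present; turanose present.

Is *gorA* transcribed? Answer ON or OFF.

Itaconate is present, so LomP is inactive.
With no repressor bound, *pexW* is transcribed.
So PexW is produced and active.
Cellobiose is present, so VorF is inactive.
Turanose is present, so IrpN is active.
No repressor is bound and IrpN is active, so *dulU* is transcribed.
So DulU is produced and active.
No repressor is bound and PexW and DulU are active, so *dulS* is transcribed.
So DulS is produced and active.
With repressor DulS bound, *elnW* is not transcribed.
So ElnW is not produced.
With no repressor bound, *gorA* is transcribed.

ON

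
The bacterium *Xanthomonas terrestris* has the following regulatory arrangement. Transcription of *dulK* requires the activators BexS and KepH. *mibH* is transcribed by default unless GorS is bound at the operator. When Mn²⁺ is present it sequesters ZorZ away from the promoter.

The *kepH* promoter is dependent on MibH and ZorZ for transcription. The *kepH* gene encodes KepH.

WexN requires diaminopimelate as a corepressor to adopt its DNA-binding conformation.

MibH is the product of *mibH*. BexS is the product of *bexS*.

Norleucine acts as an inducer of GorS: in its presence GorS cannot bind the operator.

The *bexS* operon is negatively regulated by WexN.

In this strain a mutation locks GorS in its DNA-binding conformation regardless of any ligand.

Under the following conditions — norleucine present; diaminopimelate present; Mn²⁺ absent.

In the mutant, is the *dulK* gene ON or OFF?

Diaminopimelate is present, so WexN is active.
With repressor WexN bound, *bexS* is not transcribed.
So BexS is not produced.
GorS is constitutively active in this strain.
With repressor GorS bound, *mibH* is not transcribed.
So MibH is not produced.
Mn²⁺ is absent, so ZorZ is active.
Required activator MibH is absent, so *kepH* is not transcribed.
So KepH is not produced.
Required activator BexS is absent, so *dulK* is not transcribed.

OFF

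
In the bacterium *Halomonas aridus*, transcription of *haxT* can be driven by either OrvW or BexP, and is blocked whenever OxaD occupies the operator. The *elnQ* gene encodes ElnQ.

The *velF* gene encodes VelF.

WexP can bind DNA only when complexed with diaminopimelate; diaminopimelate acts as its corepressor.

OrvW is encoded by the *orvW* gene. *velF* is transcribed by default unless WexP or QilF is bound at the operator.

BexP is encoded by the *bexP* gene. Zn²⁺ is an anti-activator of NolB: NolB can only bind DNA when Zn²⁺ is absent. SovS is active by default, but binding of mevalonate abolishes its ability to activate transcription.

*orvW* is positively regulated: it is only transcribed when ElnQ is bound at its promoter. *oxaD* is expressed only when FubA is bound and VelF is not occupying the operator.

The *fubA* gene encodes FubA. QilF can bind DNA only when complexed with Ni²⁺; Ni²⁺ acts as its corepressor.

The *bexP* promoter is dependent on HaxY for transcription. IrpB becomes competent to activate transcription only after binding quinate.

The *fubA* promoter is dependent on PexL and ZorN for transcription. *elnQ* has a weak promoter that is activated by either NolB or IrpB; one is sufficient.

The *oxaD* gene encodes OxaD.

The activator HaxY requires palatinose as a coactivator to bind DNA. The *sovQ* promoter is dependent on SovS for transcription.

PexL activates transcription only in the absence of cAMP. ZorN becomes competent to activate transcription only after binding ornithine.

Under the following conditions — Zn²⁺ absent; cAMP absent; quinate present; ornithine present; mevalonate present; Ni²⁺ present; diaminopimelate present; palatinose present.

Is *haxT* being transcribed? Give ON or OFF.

OFF

Zn²⁺ is absent, so NolB is active.
Quinate is present, so IrpB is active.
Activator NolB is present, so *elnQ* is transcribed.
So ElnQ is produced and active.
No repressor is bound and ElnQ is active, so *orvW* is transcribed.
So OrvW is produced and active.
Palatinose is present, so HaxY is active.
No repressor is bound and HaxY is active, so *bexP* is transcribed.
So BexP is produced and active.
cAMP is absent, so PexL is active.
Ornithine is present, so ZorN is active.
No repressor is bound and PexL and ZorN are active, so *fubA* is transcribed.
So FubA is produced and active.
Diaminopimelate is present, so WexP is active.
Ni²⁺ is present, so QilF is active.
With repressor WexP bound, *velF* is not transcribed.
So VelF is not produced.
No repressor is bound and FubA is active, so *oxaD* is transcribed.
So OxaD is produced and active.
With repressor OxaD bound, *haxT* is not transcribed.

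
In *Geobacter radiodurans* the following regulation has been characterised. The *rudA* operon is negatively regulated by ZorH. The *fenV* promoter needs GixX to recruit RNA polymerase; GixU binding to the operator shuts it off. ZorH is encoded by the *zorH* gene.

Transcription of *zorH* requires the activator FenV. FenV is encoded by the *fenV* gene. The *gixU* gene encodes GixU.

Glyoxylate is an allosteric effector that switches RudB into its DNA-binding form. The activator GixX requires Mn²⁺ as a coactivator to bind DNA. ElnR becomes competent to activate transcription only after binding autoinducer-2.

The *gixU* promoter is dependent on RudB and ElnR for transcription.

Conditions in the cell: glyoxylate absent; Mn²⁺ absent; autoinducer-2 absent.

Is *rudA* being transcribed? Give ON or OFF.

ON

Glyoxylate is absent, so RudB is inactive.
Autoinducer-2 is absent, so ElnR is inactive.
Required activator RudB is absent, so *gixU* is not transcribed.
So GixU is not produced.
Mn²⁺ is absent, so GixX is inactive.
Required activator GixX is absent, so *fenV* is not transcribed.
So FenV is not produced.
Required activator FenV is absent, so *zorH* is not transcribed.
So ZorH is not produced.
With no repressor bound, *rudA* is transcribed.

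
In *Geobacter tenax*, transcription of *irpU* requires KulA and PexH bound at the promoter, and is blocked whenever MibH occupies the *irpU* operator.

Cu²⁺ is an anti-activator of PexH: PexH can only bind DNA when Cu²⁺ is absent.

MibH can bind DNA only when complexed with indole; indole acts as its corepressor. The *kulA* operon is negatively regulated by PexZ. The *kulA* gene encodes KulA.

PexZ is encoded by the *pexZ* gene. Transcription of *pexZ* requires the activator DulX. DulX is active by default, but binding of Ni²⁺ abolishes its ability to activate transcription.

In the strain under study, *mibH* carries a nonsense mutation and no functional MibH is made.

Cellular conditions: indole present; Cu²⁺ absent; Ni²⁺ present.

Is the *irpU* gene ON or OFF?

ON

Ni²⁺ is present, so DulX is inactive.
Required activator DulX is absent, so *pexZ* is not transcribed.
So PexZ is not produced.
With no repressor bound, *kulA* is transcribed.
So KulA is produced and active.
MibH is non-functional in this strain, so it has no effect.
Cu²⁺ is absent, so PexH is active.
No repressor is bound and KulA and PexH are active, so *irpU* is transcribed.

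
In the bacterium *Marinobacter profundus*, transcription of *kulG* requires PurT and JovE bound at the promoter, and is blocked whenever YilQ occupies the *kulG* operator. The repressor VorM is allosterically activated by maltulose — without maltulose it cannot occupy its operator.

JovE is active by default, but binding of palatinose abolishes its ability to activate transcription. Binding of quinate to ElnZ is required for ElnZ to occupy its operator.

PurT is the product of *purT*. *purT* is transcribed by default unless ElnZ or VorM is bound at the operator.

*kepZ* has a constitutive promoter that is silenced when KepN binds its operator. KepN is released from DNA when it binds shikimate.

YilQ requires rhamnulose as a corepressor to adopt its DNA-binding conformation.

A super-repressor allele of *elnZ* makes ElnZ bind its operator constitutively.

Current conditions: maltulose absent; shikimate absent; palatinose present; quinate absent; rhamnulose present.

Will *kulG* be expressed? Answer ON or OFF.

OFF

ElnZ is constitutively active in this strain.
Maltulose is absent, so VorM is inactive.
With repressor ElnZ bound, *purT* is not transcribed.
So PurT is not produced.
Rhamnulose is present, so YilQ is active.
Palatinose is present, so JovE is inactive.
With repressor YilQ bound, *kulG* is not transcribed.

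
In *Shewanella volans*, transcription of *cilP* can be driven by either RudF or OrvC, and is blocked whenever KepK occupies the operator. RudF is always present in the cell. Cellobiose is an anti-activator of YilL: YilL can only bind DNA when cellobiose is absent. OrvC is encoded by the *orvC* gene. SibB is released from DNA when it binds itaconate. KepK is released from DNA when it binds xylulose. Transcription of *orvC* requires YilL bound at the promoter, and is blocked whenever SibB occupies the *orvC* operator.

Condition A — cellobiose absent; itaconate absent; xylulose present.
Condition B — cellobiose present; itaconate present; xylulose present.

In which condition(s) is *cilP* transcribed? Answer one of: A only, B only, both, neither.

Condition A:
RudF is produced constitutively and is active.
Cellobiose is absent, so YilL is active.
Itaconate is absent, so SibB is active.
With repressor SibB bound, *orvC* is not transcribed.
So OrvC is not produced.
Xylulose is present, so KepK is inactive.
Activator RudF is present, so *cilP* is transcribed.
→ *cilP* is ON in A.
Condition B:
RudF is produced constitutively and is active.
Cellobiose is present, so YilL is inactive.
Itaconate is present, so SibB is inactive.
Required activator YilL is absent, so *orvC* is not transcribed.
So OrvC is not produced.
Xylulose is present, so KepK is inactive.
Activator RudF is present, so *cilP* is transcribed.
→ *cilP* is ON in B.

both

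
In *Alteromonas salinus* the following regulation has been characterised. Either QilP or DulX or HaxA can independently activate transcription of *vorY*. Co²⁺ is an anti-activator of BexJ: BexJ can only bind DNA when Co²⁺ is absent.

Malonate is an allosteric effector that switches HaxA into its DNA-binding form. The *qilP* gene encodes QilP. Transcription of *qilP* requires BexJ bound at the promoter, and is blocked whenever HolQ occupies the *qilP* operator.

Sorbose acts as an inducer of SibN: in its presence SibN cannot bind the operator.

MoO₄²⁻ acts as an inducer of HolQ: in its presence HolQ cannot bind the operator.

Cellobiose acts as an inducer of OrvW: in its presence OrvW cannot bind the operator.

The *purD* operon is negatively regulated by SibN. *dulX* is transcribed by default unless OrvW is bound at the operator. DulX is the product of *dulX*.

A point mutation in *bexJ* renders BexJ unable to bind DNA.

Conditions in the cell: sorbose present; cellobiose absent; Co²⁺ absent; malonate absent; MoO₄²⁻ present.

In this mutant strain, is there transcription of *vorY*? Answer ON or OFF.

OFF

BexJ is non-functional in this strain, so it has no effect.
MoO₄²⁻ is present, so HolQ is inactive.
Required activator BexJ is absent, so *qilP* is not transcribed.
So QilP is not produced.
Cellobiose is absent, so OrvW is active.
With repressor OrvW bound, *dulX* is not transcribed.
So DulX is not produced.
Malonate is absent, so HaxA is inactive.
No activator is available at the *vorY* promoter, so *vorY* is not transcribed.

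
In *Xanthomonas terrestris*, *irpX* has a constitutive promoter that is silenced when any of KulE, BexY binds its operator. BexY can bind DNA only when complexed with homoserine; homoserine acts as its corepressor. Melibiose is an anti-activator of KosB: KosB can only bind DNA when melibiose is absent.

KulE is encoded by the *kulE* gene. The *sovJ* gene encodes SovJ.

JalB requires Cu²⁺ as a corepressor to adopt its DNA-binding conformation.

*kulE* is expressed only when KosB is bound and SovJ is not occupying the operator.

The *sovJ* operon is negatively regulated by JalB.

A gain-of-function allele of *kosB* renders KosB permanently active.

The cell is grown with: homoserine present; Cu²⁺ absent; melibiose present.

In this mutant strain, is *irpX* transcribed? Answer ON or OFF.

KosB is constitutively active in this strain.
Cu²⁺ is absent, so JalB is inactive.
With no repressor bound, *sovJ* is transcribed.
So SovJ is produced and active.
With repressor SovJ bound, *kulE* is not transcribed.
So KulE is not produced.
Homoserine is present, so BexY is active.
With repressor BexY bound, *irpX* is not transcribed.

OFF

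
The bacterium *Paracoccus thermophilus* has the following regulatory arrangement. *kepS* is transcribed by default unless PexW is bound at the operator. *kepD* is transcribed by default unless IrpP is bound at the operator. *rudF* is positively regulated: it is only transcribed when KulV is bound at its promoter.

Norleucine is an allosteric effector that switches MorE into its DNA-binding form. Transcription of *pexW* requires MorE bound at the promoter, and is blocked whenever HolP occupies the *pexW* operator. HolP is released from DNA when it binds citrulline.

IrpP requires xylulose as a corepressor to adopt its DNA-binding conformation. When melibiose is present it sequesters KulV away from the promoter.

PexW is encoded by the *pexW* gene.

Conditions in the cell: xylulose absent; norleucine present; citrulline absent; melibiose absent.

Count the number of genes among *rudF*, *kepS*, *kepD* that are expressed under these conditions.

Melibiose is absent, so KulV is active.
No repressor is bound and KulV is active, so *rudF* is transcribed.
→ *rudF* is ON.
Citrulline is absent, so HolP is active.
Norleucine is present, so MorE is active.
With repressor HolP bound, *pexW* is not transcribed.
So PexW is not produced.
With no repressor bound, *kepS* is transcribed.
→ *kepS* is ON.
Xylulose is absent, so IrpP is inactive.
With no repressor bound, *kepD* is transcribed.
→ *kepD* is ON.
3 of the 3 genes are transcribed.

3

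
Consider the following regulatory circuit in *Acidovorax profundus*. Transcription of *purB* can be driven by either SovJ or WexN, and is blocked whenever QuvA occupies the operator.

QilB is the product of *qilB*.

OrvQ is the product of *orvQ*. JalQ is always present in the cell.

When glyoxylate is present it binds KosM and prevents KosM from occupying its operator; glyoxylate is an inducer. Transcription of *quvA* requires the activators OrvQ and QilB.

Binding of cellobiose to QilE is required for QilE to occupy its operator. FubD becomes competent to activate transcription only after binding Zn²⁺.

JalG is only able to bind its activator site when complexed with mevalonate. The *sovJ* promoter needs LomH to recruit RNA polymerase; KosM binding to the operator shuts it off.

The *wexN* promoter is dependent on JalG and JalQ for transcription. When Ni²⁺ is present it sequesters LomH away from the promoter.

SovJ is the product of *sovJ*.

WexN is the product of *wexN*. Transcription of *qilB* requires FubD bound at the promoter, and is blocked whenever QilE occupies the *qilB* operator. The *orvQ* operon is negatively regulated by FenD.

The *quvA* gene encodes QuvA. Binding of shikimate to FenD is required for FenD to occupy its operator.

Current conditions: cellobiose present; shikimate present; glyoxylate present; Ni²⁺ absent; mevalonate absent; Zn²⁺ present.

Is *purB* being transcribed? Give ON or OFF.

ON

Glyoxylate is present, so KosM is inactive.
Ni²⁺ is absent, so LomH is active.
No repressor is bound and LomH is active, so *sovJ* is transcribed.
So SovJ is produced and active.
Mevalonate is absent, so JalG is inactive.
JalQ is produced constitutively and is active.
Required activator JalG is absent, so *wexN* is not transcribed.
So WexN is not produced.
Shikimate is present, so FenD is active.
With repressor FenD bound, *orvQ* is not transcribed.
So OrvQ is not produced.
Zn²⁺ is present, so FubD is active.
Cellobiose is present, so QilE is active.
With repressor QilE bound, *qilB* is not transcribed.
So QilB is not produced.
Required activator OrvQ is absent, so *quvA* is not transcribed.
So QuvA is not produced.
Activator SovJ is present, so *purB* is transcribed.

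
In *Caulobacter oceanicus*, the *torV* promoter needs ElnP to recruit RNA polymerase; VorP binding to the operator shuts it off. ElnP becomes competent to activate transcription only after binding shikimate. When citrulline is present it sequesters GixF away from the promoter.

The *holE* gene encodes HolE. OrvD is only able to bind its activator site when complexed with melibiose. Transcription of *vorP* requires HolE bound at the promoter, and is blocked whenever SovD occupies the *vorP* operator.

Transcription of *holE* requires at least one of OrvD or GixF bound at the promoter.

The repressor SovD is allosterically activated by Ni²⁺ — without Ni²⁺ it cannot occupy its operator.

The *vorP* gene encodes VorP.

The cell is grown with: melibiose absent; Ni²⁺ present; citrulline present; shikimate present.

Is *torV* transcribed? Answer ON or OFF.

Shikimate is present, so ElnP is active.
Ni²⁺ is present, so SovD is active.
Melibiose is absent, so OrvD is inactive.
Citrulline is present, so GixF is inactive.
No activator is available at the *holE* promoter, so *holE* is not transcribed.
So HolE is not produced.
With repressor SovD bound, *vorP* is not transcribed.
So VorP is not produced.
No repressor is bound and ElnP is active, so *torV* is transcribed.

ON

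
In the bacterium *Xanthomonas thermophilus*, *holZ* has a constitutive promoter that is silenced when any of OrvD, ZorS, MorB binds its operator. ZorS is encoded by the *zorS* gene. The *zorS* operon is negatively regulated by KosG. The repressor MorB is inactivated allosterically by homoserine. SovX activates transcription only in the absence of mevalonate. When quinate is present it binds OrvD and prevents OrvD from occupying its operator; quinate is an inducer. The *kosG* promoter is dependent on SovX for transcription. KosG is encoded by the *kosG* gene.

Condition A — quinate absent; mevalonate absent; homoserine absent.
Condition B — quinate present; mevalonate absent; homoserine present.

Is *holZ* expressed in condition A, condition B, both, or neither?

Condition A:
Quinate is absent, so OrvD is active.
Mevalonate is absent, so SovX is active.
No repressor is bound and SovX is active, so *kosG* is transcribed.
So KosG is produced and active.
With repressor KosG bound, *zorS* is not transcribed.
So ZorS is not produced.
Homoserine is absent, so MorB is active.
With repressor OrvD bound, *holZ* is not transcribed.
→ *holZ* is OFF in A.
Condition B:
Quinate is present, so OrvD is inactive.
Mevalonate is absent, so SovX is active.
No repressor is bound and SovX is active, so *kosG* is transcribed.
So KosG is produced and active.
With repressor KosG bound, *zorS* is not transcribed.
So ZorS is not produced.
Homoserine is present, so MorB is inactive.
With no repressor bound, *holZ* is transcribed.
→ *holZ* is ON in B.

B only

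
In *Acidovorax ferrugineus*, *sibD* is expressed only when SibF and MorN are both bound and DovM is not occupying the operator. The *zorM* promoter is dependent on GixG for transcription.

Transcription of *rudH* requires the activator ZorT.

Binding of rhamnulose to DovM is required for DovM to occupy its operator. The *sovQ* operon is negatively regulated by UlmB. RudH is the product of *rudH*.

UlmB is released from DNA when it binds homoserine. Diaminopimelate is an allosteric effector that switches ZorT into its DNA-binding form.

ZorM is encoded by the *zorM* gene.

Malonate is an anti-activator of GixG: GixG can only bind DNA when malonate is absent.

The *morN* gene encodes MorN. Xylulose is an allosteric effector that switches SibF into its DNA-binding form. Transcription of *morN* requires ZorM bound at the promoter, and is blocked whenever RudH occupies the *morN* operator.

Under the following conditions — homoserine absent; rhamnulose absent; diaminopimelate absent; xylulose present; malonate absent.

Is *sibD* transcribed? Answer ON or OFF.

ON

Xylulose is present, so SibF is active.
Rhamnulose is absent, so DovM is inactive.
Diaminopimelate is absent, so ZorT is inactive.
Required activator ZorT is absent, so *rudH* is not transcribed.
So RudH is not produced.
Malonate is absent, so GixG is active.
No repressor is bound and GixG is active, so *zorM* is transcribed.
So ZorM is produced and active.
No repressor is bound and ZorM is active, so *morN* is transcribed.
So MorN is produced and active.
No repressor is bound and SibF and MorN are active, so *sibD* is transcribed.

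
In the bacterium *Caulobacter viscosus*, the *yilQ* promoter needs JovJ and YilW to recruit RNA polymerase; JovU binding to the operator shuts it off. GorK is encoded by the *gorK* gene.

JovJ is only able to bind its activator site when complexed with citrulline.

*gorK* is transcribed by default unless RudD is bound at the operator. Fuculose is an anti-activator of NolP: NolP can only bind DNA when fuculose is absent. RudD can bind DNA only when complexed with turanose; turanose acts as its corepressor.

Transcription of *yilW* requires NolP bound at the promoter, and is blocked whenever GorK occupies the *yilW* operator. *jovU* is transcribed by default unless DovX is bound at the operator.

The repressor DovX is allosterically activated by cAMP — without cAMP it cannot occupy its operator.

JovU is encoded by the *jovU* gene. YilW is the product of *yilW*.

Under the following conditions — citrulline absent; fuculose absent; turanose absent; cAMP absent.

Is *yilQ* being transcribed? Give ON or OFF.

OFF

cAMP is absent, so DovX is inactive.
With no repressor bound, *jovU* is transcribed.
So JovU is produced and active.
Citrulline is absent, so JovJ is inactive.
Turanose is absent, so RudD is inactive.
With no repressor bound, *gorK* is transcribed.
So GorK is produced and active.
Fuculose is absent, so NolP is active.
With repressor GorK bound, *yilW* is not transcribed.
So YilW is not produced.
With repressor JovU bound, *yilQ* is not transcribed.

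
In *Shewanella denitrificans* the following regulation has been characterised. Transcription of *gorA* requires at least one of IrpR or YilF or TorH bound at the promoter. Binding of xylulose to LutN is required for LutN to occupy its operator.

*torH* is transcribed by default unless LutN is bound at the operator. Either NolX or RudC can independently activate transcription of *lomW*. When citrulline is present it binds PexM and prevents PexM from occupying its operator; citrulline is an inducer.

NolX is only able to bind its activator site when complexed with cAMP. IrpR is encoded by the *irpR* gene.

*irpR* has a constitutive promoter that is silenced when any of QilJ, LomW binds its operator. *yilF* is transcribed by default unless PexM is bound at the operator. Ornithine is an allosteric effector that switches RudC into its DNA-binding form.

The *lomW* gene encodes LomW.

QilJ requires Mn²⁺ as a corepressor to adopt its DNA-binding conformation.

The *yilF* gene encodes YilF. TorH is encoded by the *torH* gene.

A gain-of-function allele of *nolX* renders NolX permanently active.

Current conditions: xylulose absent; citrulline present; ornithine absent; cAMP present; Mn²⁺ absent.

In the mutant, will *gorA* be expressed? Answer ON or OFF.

Mn²⁺ is absent, so QilJ is inactive.
NolX is constitutively active in this strain.
Ornithine is absent, so RudC is inactive.
Activator NolX is present, so *lomW* is transcribed.
So LomW is produced and active.
With repressor LomW bound, *irpR* is not transcribed.
So IrpR is not produced.
Citrulline is present, so PexM is inactive.
With no repressor bound, *yilF* is transcribed.
So YilF is produced and active.
Xylulose is absent, so LutN is inactive.
With no repressor bound, *torH* is transcribed.
So TorH is produced and active.
Activator YilF is present, so *gorA* is transcribed.

ON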